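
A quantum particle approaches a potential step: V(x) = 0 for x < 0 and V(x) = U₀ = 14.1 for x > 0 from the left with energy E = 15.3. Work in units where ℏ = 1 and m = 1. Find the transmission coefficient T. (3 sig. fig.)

On each side the TISE gives plane waves with k = √(2m(E − V))/ℏ: k₁ = √(2·1·15.3) = 5.532, k₂ = √(2·1·1.2) = 1.549.
Matching ψ and ψ′ at x = 0 gives r = (k₁ − k₂)/(k₁ + k₂), so R = r² = 0.3163 and T = 1 − R = 0.6837.

T = 0.684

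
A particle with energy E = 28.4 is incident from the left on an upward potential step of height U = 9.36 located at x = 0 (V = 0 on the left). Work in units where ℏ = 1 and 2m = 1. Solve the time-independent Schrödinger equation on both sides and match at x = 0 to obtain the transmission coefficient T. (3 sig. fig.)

On each side the TISE gives plane waves with k = √(2m(E − V))/ℏ: k₁ = √(2·½·28.4) = 5.329, k₂ = √(2·½·19.04) = 4.363.
Continuity of ψ and ψ′ at the step yields the reflection amplitude r = (k₁ − k₂)/(k₁ + k₂) = 0.09963; thus R = |r|² = 0.009926, T = 0.9901.

T = 0.990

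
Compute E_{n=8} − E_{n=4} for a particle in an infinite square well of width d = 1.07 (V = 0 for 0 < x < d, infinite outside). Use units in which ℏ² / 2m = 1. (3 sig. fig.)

ΔE = 414

E_n = n²π²ℏ²/(2md²), so ΔE = (8² − 4²) π²ℏ²/(2md²).
ΔE = 48 × π² / (2 × 0.5 × 1.07²) = 413.8.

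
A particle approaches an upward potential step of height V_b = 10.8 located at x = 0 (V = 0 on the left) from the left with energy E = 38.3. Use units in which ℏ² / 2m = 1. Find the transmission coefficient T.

On each side the TISE gives plane waves with k = √(2m(E − V))/ℏ: k₁ = √(2·½·38.3) = 6.189, k₂ = √(2·½·27.5) = 5.244.
Continuity of ψ and ψ′ at the step yields the reflection amplitude r = (k₁ − k₂)/(k₁ + k₂) = 0.08263; thus R = |r|² = 0.006827, T = 0.9932.

T = 0.993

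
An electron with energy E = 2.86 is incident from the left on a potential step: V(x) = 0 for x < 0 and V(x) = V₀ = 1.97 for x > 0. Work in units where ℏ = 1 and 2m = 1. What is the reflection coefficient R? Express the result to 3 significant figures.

R = 0.0806

The wavenumbers are k₁ = √(2mE)/ℏ = 1.691 on the left and k₂ = √(2m(E − V₀))/ℏ = 0.9434 on the right.
Continuity of ψ and ψ′ at the step yields the reflection amplitude r = (k₁ − k₂)/(k₁ + k₂) = 0.2838; thus R = |r|² = 0.08056, T = 0.9194.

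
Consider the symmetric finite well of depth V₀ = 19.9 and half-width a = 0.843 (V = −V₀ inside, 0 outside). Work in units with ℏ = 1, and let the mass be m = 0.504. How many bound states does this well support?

The dimensionless depth is z₀ = a√(2mV₀)/ℏ = 0.843 × √(20.06) = 3.776.
A new bound state (alternating even/odd) appears each time z₀ passes a multiple of π/2, so N = ⌊2z₀/π⌋ + 1 = ⌊2.404⌋ + 1 = 3.

N = 3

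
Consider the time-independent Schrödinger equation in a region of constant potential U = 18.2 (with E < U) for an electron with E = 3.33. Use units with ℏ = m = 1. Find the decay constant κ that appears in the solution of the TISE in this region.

κ = 5.45

Since E < U the TISE in this region is ψ'' = κ²ψ with κ = √(2m(U − E))/ℏ.
κ = √(2 × 1 × 14.87) = 5.453.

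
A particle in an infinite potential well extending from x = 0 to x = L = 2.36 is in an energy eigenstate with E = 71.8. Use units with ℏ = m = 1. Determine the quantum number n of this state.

n = 9

From E_n = n²π²ℏ²/(2mL²) invert to n = √(2mL²E)/(πℏ).
n = (2.36/π) × √(2 × 1 × 71.8) = 9.002 → n = 9.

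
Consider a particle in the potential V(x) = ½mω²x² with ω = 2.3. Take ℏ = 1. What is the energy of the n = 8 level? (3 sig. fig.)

Using E_n = (n + ½)ℏω: E_8 = 8.5 × 2.3 = 19.55.

E = 19.6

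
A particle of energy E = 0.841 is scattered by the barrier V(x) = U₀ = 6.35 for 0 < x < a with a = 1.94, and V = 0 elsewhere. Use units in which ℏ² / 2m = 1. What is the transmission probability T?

Since E < U₀ the interior solution is evanescent with decay constant κ = √(2m(U₀ − E))/ℏ = 2.347.
κa = 4.553, sinh(κa) = 47.47.
The exact tunnelling result is T⁻¹ = 1 + U₀² sinh²(κa) / [4E(U₀ − E)] = 4905, so T = 0.000204.

T = 0.000204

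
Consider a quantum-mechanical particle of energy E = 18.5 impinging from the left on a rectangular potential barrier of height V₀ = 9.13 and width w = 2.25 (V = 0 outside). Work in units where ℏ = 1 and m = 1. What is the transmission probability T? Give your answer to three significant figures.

Above the barrier the interior wavenumber is k₂ = √(2m(E − V₀))/ℏ = 4.329, giving phase k₂w = 9.740.
Matching at both interfaces gives T⁻¹ = 1 + V₀² sin²(k₂w) / [4E(E − V₀)] = 1.012, hence T = 0.989.

T = 0.989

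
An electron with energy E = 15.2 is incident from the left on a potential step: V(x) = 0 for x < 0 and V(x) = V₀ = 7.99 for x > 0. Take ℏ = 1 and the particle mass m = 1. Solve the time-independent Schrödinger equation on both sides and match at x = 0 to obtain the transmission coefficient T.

T = 0.966

On each side the TISE gives plane waves with k = √(2m(E − V))/ℏ: k₁ = √(2·1·15.2) = 5.514, k₂ = √(2·1·7.21) = 3.797.
Matching ψ and ψ′ at x = 0 gives r = (k₁ − k₂)/(k₁ + k₂), so R = r² = 0.03398 and T = 1 − R = 0.9660.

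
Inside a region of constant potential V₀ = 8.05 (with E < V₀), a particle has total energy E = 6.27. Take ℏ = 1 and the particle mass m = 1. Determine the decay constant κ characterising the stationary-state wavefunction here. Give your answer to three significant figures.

Since E < V₀ the TISE in this region is ψ'' = κ²ψ with κ = √(2m(V₀ − E))/ℏ.
κ = √(2 × 1 × 1.78) = 1.887.

κ = 1.89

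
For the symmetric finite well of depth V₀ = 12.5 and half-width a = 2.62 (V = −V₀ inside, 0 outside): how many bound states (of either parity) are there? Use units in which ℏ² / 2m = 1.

N = 6

Define the well-strength parameter z₀ = (a/ℏ)√(2mV₀) = 2.62 × √(2·0.5·12.5) = 9.263.
The even/odd transcendental equations gain one root per π/2 in z₀, giving N = 1 + ⌊2z₀/π⌋ = 1 + ⌊5.897⌋ = 6.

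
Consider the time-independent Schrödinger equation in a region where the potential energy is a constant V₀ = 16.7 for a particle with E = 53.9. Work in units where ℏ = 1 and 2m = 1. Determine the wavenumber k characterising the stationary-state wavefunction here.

With E > V₀ the solution is oscillatory, ψ ∝ e^{±ikx} with k = √(2m(E − V₀))/ℏ.
k = √(2 × 0.5 × 37.2) = 6.099.

k = 6.10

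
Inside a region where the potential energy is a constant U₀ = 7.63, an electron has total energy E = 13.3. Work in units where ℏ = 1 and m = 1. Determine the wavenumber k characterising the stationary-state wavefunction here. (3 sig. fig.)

With E > U₀ the solution is oscillatory, ψ ∝ e^{±ikx} with k = √(2m(E − U₀))/ℏ.
k = √(2 × 1 × 5.67) = 3.367.

k = 3.37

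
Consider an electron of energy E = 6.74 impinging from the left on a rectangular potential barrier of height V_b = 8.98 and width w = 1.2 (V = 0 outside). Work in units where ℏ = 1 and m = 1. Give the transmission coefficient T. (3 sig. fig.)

T = 0.0185

E < V_b: inside the barrier ψ ∝ e^{±κx} with κ = √(2m(V_b − E))/ℏ = 2.117.
κw = 2.540, sinh(κw) = 6.300.
The exact tunnelling result is T⁻¹ = 1 + V_b² sinh²(κw) / [4E(V_b − E)] = 54.00, so T = 0.0185.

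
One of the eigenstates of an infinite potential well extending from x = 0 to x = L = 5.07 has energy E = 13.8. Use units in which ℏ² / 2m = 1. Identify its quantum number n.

For an infinite well E_n = n²π²ℏ²/(2mL²), so n = (L/πℏ)√(2mE).
n = (5.07/π) × √(2 × 0.5 × 13.8) = 5.995 → n = 6.

n = 6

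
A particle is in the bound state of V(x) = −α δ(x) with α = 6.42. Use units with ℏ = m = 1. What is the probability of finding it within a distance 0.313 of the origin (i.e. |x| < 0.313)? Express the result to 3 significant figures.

P = 0.982

The normalised bound state is ψ = √κ e^{−κ|x|} with κ = mα/ℏ² = 6.420.
P(|x| < d) = ∫_{−d}^{d} κ e^{−2κ|x|} dx = 1 − e^{−2κd} = 1 − e^{−4.019} = 0.9820.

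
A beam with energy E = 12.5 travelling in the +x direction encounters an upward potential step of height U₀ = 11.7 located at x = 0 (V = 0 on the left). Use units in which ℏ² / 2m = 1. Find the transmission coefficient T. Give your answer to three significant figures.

The wavenumbers are k₁ = √(2mE)/ℏ = 3.536 on the left and k₂ = √(2m(E − U₀))/ℏ = 0.8944 on the right.
Matching ψ and ψ′ at x = 0 gives r = (k₁ − k₂)/(k₁ + k₂), so R = r² = 0.3554 and T = 1 − R = 0.6446.

T = 0.645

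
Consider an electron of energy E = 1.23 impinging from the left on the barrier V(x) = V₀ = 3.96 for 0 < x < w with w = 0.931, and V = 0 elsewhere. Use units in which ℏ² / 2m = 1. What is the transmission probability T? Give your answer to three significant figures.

T = 0.148

Since E < V₀ the interior solution is evanescent with decay constant κ = √(2m(V₀ − E))/ℏ = 1.652.
κw = 1.538, sinh(κw) = 2.221.
Matching ψ, ψ′ at both faces gives T = [1 + V₀² sinh²(κw) / (4E(V₀ − E))]⁻¹ = 1/6.759 = 0.148.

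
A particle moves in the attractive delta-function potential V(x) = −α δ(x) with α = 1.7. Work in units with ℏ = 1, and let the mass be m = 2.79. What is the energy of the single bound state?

E = -4.03

For x ≠ 0 the bound state is ψ ∝ e^{−κ|x|}; integrating the TISE across the delta gives the cusp condition 2κ = 2mα/ℏ², so κ = 4.743.
Then E = −ℏ²κ²/(2m) = −mα²/(2ℏ²) = -4.032.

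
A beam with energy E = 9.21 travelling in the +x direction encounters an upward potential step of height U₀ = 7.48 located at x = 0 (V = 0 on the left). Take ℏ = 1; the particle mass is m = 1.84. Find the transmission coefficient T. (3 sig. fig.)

On each side the TISE gives plane waves with k = √(2m(E − V))/ℏ: k₁ = √(2·1.84·9.21) = 5.822, k₂ = √(2·1.84·1.73) = 2.523.
Matching ψ and ψ′ at x = 0 gives r = (k₁ − k₂)/(k₁ + k₂), so R = r² = 0.1562 and T = 1 − R = 0.8438.

T = 0.844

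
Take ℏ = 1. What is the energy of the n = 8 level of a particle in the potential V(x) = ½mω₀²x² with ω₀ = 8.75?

The oscillator eigenvalues are E_n = ℏω₀(n + ½), so E_8 = 8.75 × 8.5 = 74.38.

E = 74.4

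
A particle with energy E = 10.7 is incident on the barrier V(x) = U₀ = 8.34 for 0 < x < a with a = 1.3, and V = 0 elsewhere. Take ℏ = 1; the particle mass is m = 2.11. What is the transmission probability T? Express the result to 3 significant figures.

T = 0.684

E > U₀: inside the barrier k₂ = √(2m(E − U₀))/ℏ = 3.156, k₂a = 4.103.
Matching at both interfaces gives T⁻¹ = 1 + U₀² sin²(k₂a) / [4E(E − U₀)] = 1.463, hence T = 0.684.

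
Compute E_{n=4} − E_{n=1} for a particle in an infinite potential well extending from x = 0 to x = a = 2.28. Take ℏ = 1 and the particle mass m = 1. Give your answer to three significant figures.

E_n = n²π²ℏ²/(2ma²), so ΔE = (4² − 1²) π²ℏ²/(2ma²).
ΔE = 15 × π² / (2 × 1 × 2.28²) = 14.24.

ΔE = 14.2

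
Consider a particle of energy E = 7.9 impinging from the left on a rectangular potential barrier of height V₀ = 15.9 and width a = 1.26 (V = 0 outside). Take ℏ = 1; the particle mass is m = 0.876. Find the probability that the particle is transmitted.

T = 0.000320

E < V₀: inside the barrier ψ ∝ e^{±κx} with κ = √(2m(V₀ − E))/ℏ = 3.744.
κa = 4.717, sinh(κa) = 55.92.
The exact tunnelling result is T⁻¹ = 1 + V₀² sinh²(κa) / [4E(V₀ − E)] = 3128, so T = 0.000320.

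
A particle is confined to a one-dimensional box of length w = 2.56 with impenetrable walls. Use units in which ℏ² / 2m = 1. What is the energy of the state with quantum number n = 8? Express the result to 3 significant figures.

Requiring ψ(0) = ψ(w) = 0 quantises k = nπ/w, hence E_n = ℏ²k²/2m = n²π²ℏ²/(2mw²).
E_8 = 8² × π² / (2 × 0.5 × 2.56²) = 96.38.

E = 96.4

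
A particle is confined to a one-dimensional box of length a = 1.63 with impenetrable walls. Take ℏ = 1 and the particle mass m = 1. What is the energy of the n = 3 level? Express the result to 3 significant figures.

E = 16.7

Requiring ψ(0) = ψ(a) = 0 quantises k = nπ/a, hence E_n = ℏ²k²/2m = n²π²ℏ²/(2ma²).
E_3 = 3² × π² / (2 × 1 × 1.63²) = 16.72.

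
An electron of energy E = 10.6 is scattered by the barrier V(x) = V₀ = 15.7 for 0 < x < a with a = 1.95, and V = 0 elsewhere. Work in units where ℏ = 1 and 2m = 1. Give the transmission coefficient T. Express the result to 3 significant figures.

Since E < V₀ the interior solution is evanescent with decay constant κ = √(2m(V₀ − E))/ℏ = 2.258.
κa = 4.404, sinh(κa) = 40.87.
The exact tunnelling result is T⁻¹ = 1 + V₀² sinh²(κa) / [4E(V₀ − E)] = 1905, so T = 0.000525.

T = 0.000525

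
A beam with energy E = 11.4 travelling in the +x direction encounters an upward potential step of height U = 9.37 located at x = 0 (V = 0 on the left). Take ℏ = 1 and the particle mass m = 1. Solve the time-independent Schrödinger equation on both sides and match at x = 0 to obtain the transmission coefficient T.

T = 0.835

The wavenumbers are k₁ = √(2mE)/ℏ = 4.775 on the left and k₂ = √(2m(E − U))/ℏ = 2.015 on the right.
Matching ψ and ψ′ at x = 0 gives r = (k₁ − k₂)/(k₁ + k₂), so R = r² = 0.1652 and T = 1 − R = 0.8348.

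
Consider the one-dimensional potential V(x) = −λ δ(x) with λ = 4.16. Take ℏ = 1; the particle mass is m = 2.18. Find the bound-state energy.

E = -18.9

For x ≠ 0 the bound state is ψ ∝ e^{−κ|x|}; integrating the TISE across the delta gives the cusp condition 2κ = 2mλ/ℏ², so κ = 9.069.
Then E = −ℏ²κ²/(2m) = −mλ²/(2ℏ²) = -18.86.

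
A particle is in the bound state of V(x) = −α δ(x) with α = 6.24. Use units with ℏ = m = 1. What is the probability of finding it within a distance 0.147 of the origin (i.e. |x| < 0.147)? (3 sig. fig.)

P = 0.840

The normalised bound state is ψ = √κ e^{−κ|x|} with κ = mα/ℏ² = 6.240.
P(|x| < d) = ∫_{−d}^{d} κ e^{−2κ|x|} dx = 1 − e^{−2κd} = 1 − e^{−1.835} = 0.8403.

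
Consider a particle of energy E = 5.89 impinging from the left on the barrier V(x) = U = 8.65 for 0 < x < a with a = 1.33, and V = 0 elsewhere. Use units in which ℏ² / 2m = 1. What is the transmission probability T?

T = 0.0411

Since E < U the interior solution is evanescent with decay constant κ = √(2m(U − E))/ℏ = 1.661.
κa = 2.210, sinh(κa) = 4.501.
Matching ψ, ψ′ at both faces gives T = [1 + U² sinh²(κa) / (4E(U − E))]⁻¹ = 1/24.31 = 0.0411.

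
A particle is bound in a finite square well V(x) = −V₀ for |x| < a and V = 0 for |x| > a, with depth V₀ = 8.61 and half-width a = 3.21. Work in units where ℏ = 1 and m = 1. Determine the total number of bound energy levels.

N = 9

Define the well-strength parameter z₀ = (a/ℏ)√(2mV₀) = 3.21 × √(2·1·8.61) = 13.32.
A new bound state (alternating even/odd) appears each time z₀ passes a multiple of π/2, so N = ⌊2z₀/π⌋ + 1 = ⌊8.480⌋ + 1 = 9.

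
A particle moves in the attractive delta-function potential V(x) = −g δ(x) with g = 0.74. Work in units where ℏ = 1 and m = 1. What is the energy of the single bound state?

The bound state is ψ(x) = √κ e^{−κ|x|}. The derivative jump ψ'(0⁺) − ψ'(0⁻) = −(2mg/ℏ²)ψ(0) fixes κ = mg/ℏ² = 0.7400.
Then E = −ℏ²κ²/(2m) = −mg²/(2ℏ²) = -0.2738.

E = -0.274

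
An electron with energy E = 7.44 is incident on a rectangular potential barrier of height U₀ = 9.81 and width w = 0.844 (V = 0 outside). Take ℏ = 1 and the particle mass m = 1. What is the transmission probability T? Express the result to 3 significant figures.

Since E < U₀ the interior solution is evanescent with decay constant κ = √(2m(U₀ − E))/ℏ = 2.177.
κw = 1.838, sinh(κw) = 3.061.
Matching ψ, ψ′ at both faces gives T = [1 + U₀² sinh²(κw) / (4E(U₀ − E))]⁻¹ = 1/13.78 = 0.0726.

T = 0.0726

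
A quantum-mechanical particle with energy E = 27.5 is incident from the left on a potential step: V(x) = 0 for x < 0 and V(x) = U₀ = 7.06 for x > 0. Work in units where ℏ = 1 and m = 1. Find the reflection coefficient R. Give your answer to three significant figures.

R = 0.00548

The wavenumbers are k₁ = √(2mE)/ℏ = 7.416 on the left and k₂ = √(2m(E − U₀))/ℏ = 6.394 on the right.
Continuity of ψ and ψ′ at the step yields the reflection amplitude r = (k₁ − k₂)/(k₁ + k₂) = 0.07404; thus R = |r|² = 0.005482, T = 0.9945.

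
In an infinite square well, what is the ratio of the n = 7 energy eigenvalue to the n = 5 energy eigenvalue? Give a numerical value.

Since E_n ∝ n², the ratio is (7/5)² = 1.96.

1.96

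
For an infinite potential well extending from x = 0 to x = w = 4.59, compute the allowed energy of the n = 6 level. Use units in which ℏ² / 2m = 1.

Requiring ψ(0) = ψ(w) = 0 quantises k = nπ/w, hence E_n = ℏ²k²/2m = n²π²ℏ²/(2mw²).
E_6 = 6² × π² / (2 × 0.5 × 4.59²) = 16.86.

E = 16.9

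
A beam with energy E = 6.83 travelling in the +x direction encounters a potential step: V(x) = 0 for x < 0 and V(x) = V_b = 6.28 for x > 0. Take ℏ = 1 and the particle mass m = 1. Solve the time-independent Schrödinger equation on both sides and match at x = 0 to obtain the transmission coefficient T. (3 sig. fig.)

On each side the TISE gives plane waves with k = √(2m(E − V))/ℏ: k₁ = √(2·1·6.83) = 3.696, k₂ = √(2·1·0.55) = 1.049.
Continuity of ψ and ψ′ at the step yields the reflection amplitude r = (k₁ − k₂)/(k₁ + k₂) = 0.5579; thus R = |r|² = 0.3113, T = 0.6887.

T = 0.689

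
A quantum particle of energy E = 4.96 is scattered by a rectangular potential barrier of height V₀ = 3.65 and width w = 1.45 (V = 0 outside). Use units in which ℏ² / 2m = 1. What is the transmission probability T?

Above the barrier the interior wavenumber is k₂ = √(2m(E − V₀))/ℏ = 1.145, giving phase k₂w = 1.660.
T = [1 + V₀² sin²(k₂w) / (4E(E − V₀))]⁻¹ = 1/1.509 = 0.663.

T = 0.663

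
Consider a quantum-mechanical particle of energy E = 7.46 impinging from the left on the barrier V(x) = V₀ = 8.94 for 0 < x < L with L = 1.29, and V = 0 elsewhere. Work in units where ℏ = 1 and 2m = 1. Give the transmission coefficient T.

Since E < V₀ the interior solution is evanescent with decay constant κ = √(2m(V₀ − E))/ℏ = 1.217.
κL = 1.569, sinh(κL) = 2.298.
The exact tunnelling result is T⁻¹ = 1 + V₀² sinh²(κL) / [4E(V₀ − E)] = 10.55, so T = 0.0947.

T = 0.0947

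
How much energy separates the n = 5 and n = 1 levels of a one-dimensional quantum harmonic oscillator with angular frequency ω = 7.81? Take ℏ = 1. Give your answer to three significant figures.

E_n = ℏω(n + ½), so ΔE = (5 − 1) ℏω = 4 × 7.81 = 31.24.

ΔE = 31.2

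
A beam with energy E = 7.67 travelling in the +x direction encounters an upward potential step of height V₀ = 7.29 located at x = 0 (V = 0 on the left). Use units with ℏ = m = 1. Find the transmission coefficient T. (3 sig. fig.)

T = 0.596

On each side the TISE gives plane waves with k = √(2m(E − V))/ℏ: k₁ = √(2·1·7.67) = 3.917, k₂ = √(2·1·0.38) = 0.8718.
Continuity of ψ and ψ′ at the step yields the reflection amplitude r = (k₁ − k₂)/(k₁ + k₂) = 0.6359; thus R = |r|² = 0.4043, T = 0.5957.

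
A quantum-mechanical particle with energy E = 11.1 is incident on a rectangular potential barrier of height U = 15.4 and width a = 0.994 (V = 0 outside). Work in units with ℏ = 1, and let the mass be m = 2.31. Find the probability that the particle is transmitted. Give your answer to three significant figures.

E < U: inside the barrier ψ ∝ e^{±κx} with κ = √(2m(U − E))/ℏ = 4.457.
κa = 4.430, sinh(κa) = 41.98.
Matching ψ, ψ′ at both faces gives T = [1 + U² sinh²(κa) / (4E(U − E))]⁻¹ = 1/2190 = 0.000457.

T = 0.000457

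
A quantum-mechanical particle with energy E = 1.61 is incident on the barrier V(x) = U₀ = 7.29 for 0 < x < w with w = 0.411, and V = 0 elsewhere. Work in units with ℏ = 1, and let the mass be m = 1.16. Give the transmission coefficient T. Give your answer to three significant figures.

Since E < U₀ the interior solution is evanescent with decay constant κ = √(2m(U₀ − E))/ℏ = 3.630.
κw = 1.492, sinh(κw) = 2.110.
Matching ψ, ψ′ at both faces gives T = [1 + U₀² sinh²(κw) / (4E(U₀ − E))]⁻¹ = 1/7.471 = 0.134.

T = 0.134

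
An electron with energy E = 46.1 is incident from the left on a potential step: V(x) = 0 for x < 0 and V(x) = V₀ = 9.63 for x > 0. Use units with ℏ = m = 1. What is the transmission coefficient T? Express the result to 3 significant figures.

T = 0.997

The wavenumbers are k₁ = √(2mE)/ℏ = 9.602 on the left and k₂ = √(2m(E − V₀))/ℏ = 8.540 on the right.
Matching ψ and ψ′ at x = 0 gives r = (k₁ − k₂)/(k₁ + k₂), so R = r² = 0.003424 and T = 1 − R = 0.9966.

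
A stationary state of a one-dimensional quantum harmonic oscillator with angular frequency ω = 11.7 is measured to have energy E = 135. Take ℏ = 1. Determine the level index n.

Invert E_n = (n + ½)ℏω: n = E/ℏω − ½ = 11.038, so n = 11.

n = 11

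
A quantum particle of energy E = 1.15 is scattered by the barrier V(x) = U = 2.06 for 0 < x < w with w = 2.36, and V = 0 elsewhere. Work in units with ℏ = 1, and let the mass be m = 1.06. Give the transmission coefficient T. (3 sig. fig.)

T = 0.00559

E < U: inside the barrier ψ ∝ e^{±κx} with κ = √(2m(U − E))/ℏ = 1.389.
κw = 3.278, sinh(κw) = 13.24.
Matching ψ, ψ′ at both faces gives T = [1 + U² sinh²(κw) / (4E(U − E))]⁻¹ = 1/178.8 = 0.00559.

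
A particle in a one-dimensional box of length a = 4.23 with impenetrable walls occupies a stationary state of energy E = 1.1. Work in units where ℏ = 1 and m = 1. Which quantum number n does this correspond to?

From E_n = n²π²ℏ²/(2ma²) invert to n = √(2ma²E)/(πℏ).
n = (4.23/π) × √(2 × 1 × 1.1) = 1.997 → n = 2.

n = 2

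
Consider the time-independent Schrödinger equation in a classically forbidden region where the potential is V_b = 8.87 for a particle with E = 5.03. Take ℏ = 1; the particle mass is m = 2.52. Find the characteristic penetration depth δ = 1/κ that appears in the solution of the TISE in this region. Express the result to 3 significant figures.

δ = 0.227

Since E < V_b the TISE in this region is ψ'' = κ²ψ with κ = √(2m(V_b − E))/ℏ.
κ = √(2 × 2.52 × 3.84) = 4.399. The penetration depth is δ = 1/κ = 0.227.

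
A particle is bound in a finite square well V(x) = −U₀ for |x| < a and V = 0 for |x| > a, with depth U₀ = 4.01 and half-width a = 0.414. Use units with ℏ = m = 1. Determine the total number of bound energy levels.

N = 1

Define the well-strength parameter z₀ = (a/ℏ)√(2mU₀) = 0.414 × √(2·1·4.01) = 1.172.
The even/odd transcendental equations gain one root per π/2 in z₀, giving N = 1 + ⌊2z₀/π⌋ = 1 + ⌊0.7464⌋ = 1.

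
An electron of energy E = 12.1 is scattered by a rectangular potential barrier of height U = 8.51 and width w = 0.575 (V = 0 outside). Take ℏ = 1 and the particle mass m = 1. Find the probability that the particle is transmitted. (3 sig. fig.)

T = 0.706

Above the barrier the interior wavenumber is k₂ = √(2m(E − U))/ℏ = 2.680, giving phase k₂w = 1.541.
Matching at both interfaces gives T⁻¹ = 1 + U² sin²(k₂w) / [4E(E − U)] = 1.416, hence T = 0.706.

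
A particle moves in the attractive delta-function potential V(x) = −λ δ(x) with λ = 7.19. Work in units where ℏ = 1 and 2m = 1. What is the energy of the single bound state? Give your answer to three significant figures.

E = -12.9

The bound state is ψ(x) = √κ e^{−κ|x|}. The derivative jump ψ'(0⁺) − ψ'(0⁻) = −(2mλ/ℏ²)ψ(0) fixes κ = mλ/ℏ² = 3.595.
Then E = −ℏ²κ²/(2m) = −mλ²/(2ℏ²) = -12.92.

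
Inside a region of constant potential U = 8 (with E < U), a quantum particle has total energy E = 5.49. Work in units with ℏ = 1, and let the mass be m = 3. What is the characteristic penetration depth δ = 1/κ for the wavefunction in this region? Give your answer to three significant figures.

δ = 0.258

Since E < U the TISE in this region is ψ'' = κ²ψ with κ = √(2m(U − E))/ℏ.
κ = √(2 × 3 × 2.51) = 3.881. The penetration depth is δ = 1/κ = 0.258.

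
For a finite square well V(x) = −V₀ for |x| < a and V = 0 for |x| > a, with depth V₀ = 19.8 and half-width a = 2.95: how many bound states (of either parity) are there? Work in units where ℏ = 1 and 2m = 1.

N = 9

Define the well-strength parameter z₀ = (a/ℏ)√(2mV₀) = 2.95 × √(2·0.5·19.8) = 13.13.
A new bound state (alternating even/odd) appears each time z₀ passes a multiple of π/2, so N = ⌊2z₀/π⌋ + 1 = ⌊8.357⌋ + 1 = 9.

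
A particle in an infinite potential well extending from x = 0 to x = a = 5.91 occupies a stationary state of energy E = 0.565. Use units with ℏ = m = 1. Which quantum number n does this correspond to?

n = 2

From E_n = n²π²ℏ²/(2ma²) invert to n = √(2ma²E)/(πℏ).
n = (5.91/π) × √(2 × 1 × 0.565) = 2.000 → n = 2.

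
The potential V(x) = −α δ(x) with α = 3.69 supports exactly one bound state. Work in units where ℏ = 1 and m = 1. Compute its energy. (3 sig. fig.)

E = -6.81

For x ≠ 0 the bound state is ψ ∝ e^{−κ|x|}; integrating the TISE across the delta gives the cusp condition 2κ = 2mα/ℏ², so κ = 3.690.
Then E = −ℏ²κ²/(2m) = −mα²/(2ℏ²) = -6.808.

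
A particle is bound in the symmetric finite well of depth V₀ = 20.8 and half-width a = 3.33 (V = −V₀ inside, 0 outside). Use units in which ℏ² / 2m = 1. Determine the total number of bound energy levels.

N = 10

Define the well-strength parameter z₀ = (a/ℏ)√(2mV₀) = 3.33 × √(2·0.5·20.8) = 15.19.
The even/odd transcendental equations gain one root per π/2 in z₀, giving N = 1 + ⌊2z₀/π⌋ = 1 + ⌊9.668⌋ = 10.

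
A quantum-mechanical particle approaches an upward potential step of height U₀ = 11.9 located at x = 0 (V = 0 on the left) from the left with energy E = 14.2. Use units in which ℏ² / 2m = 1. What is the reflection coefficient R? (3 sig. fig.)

The wavenumbers are k₁ = √(2mE)/ℏ = 3.768 on the left and k₂ = √(2m(E − U₀))/ℏ = 1.517 on the right.
Matching ψ and ψ′ at x = 0 gives r = (k₁ − k₂)/(k₁ + k₂), so R = r² = 0.1815 and T = 1 − R = 0.8185.

R = 0.182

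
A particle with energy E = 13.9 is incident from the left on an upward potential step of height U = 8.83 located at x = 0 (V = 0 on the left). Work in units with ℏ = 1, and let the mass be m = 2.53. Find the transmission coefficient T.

T = 0.939

The wavenumbers are k₁ = √(2mE)/ℏ = 8.387 on the left and k₂ = √(2m(E − U))/ℏ = 5.065 on the right.
Continuity of ψ and ψ′ at the step yields the reflection amplitude r = (k₁ − k₂)/(k₁ + k₂) = 0.2469; thus R = |r|² = 0.06097, T = 0.9390.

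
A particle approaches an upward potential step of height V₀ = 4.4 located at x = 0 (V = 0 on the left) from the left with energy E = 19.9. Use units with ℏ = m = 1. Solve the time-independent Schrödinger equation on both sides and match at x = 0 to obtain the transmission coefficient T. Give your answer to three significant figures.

The wavenumbers are k₁ = √(2mE)/ℏ = 6.309 on the left and k₂ = √(2m(E − V₀))/ℏ = 5.568 on the right.
Matching ψ and ψ′ at x = 0 gives r = (k₁ − k₂)/(k₁ + k₂), so R = r² = 0.003892 and T = 1 − R = 0.9961.

T = 0.996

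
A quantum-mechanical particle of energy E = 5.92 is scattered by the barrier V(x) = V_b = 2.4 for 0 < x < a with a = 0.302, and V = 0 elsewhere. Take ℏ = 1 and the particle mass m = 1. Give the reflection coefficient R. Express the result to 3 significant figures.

E > V_b: inside the barrier k₂ = √(2m(E − V_b))/ℏ = 2.653, k₂a = 0.8013.
Matching at both interfaces gives T⁻¹ = 1 + V_b² sin²(k₂a) / [4E(E − V_b)] = 1.036, hence T = 0.966.
R = 1 − T = 0.0344.

R = 0.0344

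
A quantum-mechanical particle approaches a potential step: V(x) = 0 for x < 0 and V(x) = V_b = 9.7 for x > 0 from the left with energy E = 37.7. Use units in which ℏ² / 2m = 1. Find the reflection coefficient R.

R = 0.00551

On each side the TISE gives plane waves with k = √(2m(E − V))/ℏ: k₁ = √(2·½·37.7) = 6.140, k₂ = √(2·½·28) = 5.292.
Matching ψ and ψ′ at x = 0 gives r = (k₁ − k₂)/(k₁ + k₂), so R = r² = 0.005510 and T = 1 − R = 0.9945.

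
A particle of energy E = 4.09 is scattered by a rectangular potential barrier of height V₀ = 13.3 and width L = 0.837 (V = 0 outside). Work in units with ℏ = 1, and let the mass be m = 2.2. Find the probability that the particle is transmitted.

T = 0.0000802

E < V₀: inside the barrier ψ ∝ e^{±κx} with κ = √(2m(V₀ − E))/ℏ = 6.366.
κL = 5.328, sinh(κL) = 103.0.
The exact tunnelling result is T⁻¹ = 1 + V₀² sinh²(κL) / [4E(V₀ − E)] = 12460, so T = 0.0000802.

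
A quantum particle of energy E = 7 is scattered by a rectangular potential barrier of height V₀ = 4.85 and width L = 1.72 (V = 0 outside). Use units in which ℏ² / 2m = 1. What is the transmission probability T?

E > V₀: inside the barrier k₂ = √(2m(E − V₀))/ℏ = 1.466, k₂L = 2.522.
Matching at both interfaces gives T⁻¹ = 1 + V₀² sin²(k₂L) / [4E(E − V₀)] = 1.132, hence T = 0.884.

T = 0.884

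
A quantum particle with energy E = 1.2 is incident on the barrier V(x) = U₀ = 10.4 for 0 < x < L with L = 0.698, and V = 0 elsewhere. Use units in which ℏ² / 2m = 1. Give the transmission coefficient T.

E < U₀: inside the barrier ψ ∝ e^{±κx} with κ = √(2m(U₀ − E))/ℏ = 3.033.
κL = 2.117, sinh(κL) = 4.093.
Matching ψ, ψ′ at both faces gives T = [1 + U₀² sinh²(κL) / (4E(U₀ − E))]⁻¹ = 1/42.04 = 0.0238.

T = 0.0238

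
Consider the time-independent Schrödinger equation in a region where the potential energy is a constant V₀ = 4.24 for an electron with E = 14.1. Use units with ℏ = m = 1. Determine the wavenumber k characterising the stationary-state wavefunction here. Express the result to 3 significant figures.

k = 4.44

With E > V₀ the solution is oscillatory, ψ ∝ e^{±ikx} with k = √(2m(E − V₀))/ℏ.
k = √(2 × 1 × 9.86) = 4.441.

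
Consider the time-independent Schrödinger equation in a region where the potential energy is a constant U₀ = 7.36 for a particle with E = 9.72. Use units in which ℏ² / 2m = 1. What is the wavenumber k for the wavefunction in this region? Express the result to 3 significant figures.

k = 1.54

With E > U₀ the solution is oscillatory, ψ ∝ e^{±ikx} with k = √(2m(E − U₀))/ℏ.
k = √(2 × 0.5 × 2.36) = 1.536.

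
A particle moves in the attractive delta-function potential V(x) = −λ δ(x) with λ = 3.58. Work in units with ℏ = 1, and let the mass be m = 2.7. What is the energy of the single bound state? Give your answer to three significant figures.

The bound state is ψ(x) = √κ e^{−κ|x|}. The derivative jump ψ'(0⁺) − ψ'(0⁻) = −(2mλ/ℏ²)ψ(0) fixes κ = mλ/ℏ² = 9.666.
Then E = −ℏ²κ²/(2m) = −mλ²/(2ℏ²) = -17.30.

E = -17.3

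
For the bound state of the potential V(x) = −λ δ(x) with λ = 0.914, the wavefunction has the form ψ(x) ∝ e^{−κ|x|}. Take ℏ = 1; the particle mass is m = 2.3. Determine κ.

Integrate −(ℏ²/2m)ψ'' − λδ(x)ψ = Eψ from −ε to +ε: the ψ'' term gives ψ'(0⁺) − ψ'(0⁻) and the δ term gives −(2mλ/ℏ²)ψ(0).
With ψ ∝ e^{−κ|x|} this yields −2κ = −2mλ/ℏ², so κ = mλ/ℏ² = 2.102.

κ = 2.10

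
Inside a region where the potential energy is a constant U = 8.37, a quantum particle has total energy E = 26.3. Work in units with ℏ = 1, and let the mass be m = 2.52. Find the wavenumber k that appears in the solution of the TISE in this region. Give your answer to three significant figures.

With E > U the solution is oscillatory, ψ ∝ e^{±ikx} with k = √(2m(E − U))/ℏ.
k = √(2 × 2.52 × 17.93) = 9.506.

k = 9.51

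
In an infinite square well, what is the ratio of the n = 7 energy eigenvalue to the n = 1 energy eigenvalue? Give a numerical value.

49

E_n = n²π²ℏ²/(2mL²) so the ratio is n₂²/n₁² = 49/1 = 49.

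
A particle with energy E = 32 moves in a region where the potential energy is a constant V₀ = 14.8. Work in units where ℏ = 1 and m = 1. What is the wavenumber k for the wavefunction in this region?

With E > V₀ the solution is oscillatory, ψ ∝ e^{±ikx} with k = √(2m(E − V₀))/ℏ.
k = √(2 × 1 × 17.2) = 5.865.

k = 5.87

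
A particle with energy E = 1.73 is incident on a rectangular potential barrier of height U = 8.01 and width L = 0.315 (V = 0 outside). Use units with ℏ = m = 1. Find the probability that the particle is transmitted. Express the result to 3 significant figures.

Since E < U the interior solution is evanescent with decay constant κ = √(2m(U − E))/ℏ = 3.544.
κL = 1.116, sinh(κL) = 1.363.
The exact tunnelling result is T⁻¹ = 1 + U² sinh²(κL) / [4E(U − E)] = 3.743, so T = 0.267.

T = 0.267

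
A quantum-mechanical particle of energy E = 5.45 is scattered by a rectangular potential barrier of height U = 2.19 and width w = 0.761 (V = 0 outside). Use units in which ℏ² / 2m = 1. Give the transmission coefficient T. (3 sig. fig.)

E > U: inside the barrier k₂ = √(2m(E − U))/ℏ = 1.806, k₂w = 1.374.
Matching at both interfaces gives T⁻¹ = 1 + U² sin²(k₂w) / [4E(E − U)] = 1.065, hence T = 0.939.

T = 0.939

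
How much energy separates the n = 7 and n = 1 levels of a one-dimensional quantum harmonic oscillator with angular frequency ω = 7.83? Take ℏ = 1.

ΔE = 47.0

E_n = ℏω(n + ½), so ΔE = (7 − 1) ℏω = 6 × 7.83 = 46.98.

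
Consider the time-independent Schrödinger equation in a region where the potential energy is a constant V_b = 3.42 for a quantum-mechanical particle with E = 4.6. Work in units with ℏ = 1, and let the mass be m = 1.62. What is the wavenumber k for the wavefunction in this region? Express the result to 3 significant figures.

With E > V_b the solution is oscillatory, ψ ∝ e^{±ikx} with k = √(2m(E − V_b))/ℏ.
k = √(2 × 1.62 × 1.18) = 1.955.

k = 1.96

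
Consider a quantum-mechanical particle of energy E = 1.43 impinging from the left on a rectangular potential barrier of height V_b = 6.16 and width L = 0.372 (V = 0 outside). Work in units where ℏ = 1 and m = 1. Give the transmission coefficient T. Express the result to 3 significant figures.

E < V_b: inside the barrier ψ ∝ e^{±κx} with κ = √(2m(V_b − E))/ℏ = 3.076.
κL = 1.144, sinh(κL) = 1.411.
Matching ψ, ψ′ at both faces gives T = [1 + V_b² sinh²(κL) / (4E(V_b − E))]⁻¹ = 1/3.791 = 0.264.

T = 0.264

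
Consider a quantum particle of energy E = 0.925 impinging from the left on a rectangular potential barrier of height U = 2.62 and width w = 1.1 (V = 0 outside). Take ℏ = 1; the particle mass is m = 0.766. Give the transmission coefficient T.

E < U: inside the barrier ψ ∝ e^{±κx} with κ = √(2m(U − E))/ℏ = 1.611.
κw = 1.773, sinh(κw) = 2.858.
The exact tunnelling result is T⁻¹ = 1 + U² sinh²(κw) / [4E(U − E)] = 9.941, so T = 0.101.

T = 0.101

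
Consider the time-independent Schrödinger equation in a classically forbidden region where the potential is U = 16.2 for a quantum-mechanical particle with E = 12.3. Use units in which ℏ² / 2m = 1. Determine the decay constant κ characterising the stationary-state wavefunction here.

Since E < U the TISE in this region is ψ'' = κ²ψ with κ = √(2m(U − E))/ℏ.
κ = √(2 × 0.5 × 3.9) = 1.975.

κ = 1.97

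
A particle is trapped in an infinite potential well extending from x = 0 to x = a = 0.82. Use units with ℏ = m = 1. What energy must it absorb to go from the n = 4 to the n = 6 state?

E_n = n²π²ℏ²/(2ma²), so ΔE = (6² − 4²) π²ℏ²/(2ma²).
ΔE = 20 × π² / (2 × 1 × 0.82²) = 146.8.

ΔE = 147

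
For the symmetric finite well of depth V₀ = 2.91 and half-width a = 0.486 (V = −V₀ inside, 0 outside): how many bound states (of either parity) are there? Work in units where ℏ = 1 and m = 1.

N = 1

The dimensionless depth is z₀ = a√(2mV₀)/ℏ = 0.486 × √(5.820) = 1.172.
A new bound state (alternating even/odd) appears each time z₀ passes a multiple of π/2, so N = ⌊2z₀/π⌋ + 1 = ⌊0.7464⌋ + 1 = 1.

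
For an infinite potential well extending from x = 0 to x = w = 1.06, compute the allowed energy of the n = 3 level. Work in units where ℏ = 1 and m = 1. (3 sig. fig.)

The infinite-well eigenfunctions ψ_n = √(2/w) sin(nπx/w) vanish at both walls, giving E_n = n²π²ℏ²/(2mw²).
E_3 = 3² × π² / (2 × 1 × 1.06²) = 39.53.

E = 39.5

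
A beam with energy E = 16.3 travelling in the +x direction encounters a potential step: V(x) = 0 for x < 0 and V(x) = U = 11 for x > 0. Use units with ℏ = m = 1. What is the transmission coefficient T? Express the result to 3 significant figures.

The wavenumbers are k₁ = √(2mE)/ℏ = 5.710 on the left and k₂ = √(2m(E − U))/ℏ = 3.256 on the right.
Continuity of ψ and ψ′ at the step yields the reflection amplitude r = (k₁ − k₂)/(k₁ + k₂) = 0.2737; thus R = |r|² = 0.07491, T = 0.9251.

T = 0.925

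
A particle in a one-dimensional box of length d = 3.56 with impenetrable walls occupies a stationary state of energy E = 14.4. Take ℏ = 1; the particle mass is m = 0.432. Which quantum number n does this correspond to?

From E_n = n²π²ℏ²/(2md²) invert to n = √(2md²E)/(πℏ).
n = (3.56/π) × √(2 × 0.432 × 14.4) = 3.997 → n = 4.

n = 4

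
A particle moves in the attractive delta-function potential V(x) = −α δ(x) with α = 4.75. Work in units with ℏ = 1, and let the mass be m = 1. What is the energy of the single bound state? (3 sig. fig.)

E = -11.3

For x ≠ 0 the bound state is ψ ∝ e^{−κ|x|}; integrating the TISE across the delta gives the cusp condition 2κ = 2mα/ℏ², so κ = 4.750.
Then E = −ℏ²κ²/(2m) = −mα²/(2ℏ²) = -11.28.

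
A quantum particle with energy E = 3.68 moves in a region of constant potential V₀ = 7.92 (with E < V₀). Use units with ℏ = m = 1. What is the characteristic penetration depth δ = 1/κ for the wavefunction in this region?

δ = 0.343

Since E < V₀ the TISE in this region is ψ'' = κ²ψ with κ = √(2m(V₀ − E))/ℏ.
κ = √(2 × 1 × 4.24) = 2.912. The penetration depth is δ = 1/κ = 0.343.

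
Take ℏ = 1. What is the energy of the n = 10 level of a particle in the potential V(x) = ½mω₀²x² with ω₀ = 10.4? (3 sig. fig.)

The oscillator eigenvalues are E_n = ℏω₀(n + ½), so E_10 = 10.4 × 10.5 = 109.2.

E = 109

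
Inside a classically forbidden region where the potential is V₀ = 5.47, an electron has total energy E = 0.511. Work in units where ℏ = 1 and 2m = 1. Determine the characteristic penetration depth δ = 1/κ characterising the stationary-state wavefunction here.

δ = 0.449

Since E < V₀ the TISE in this region is ψ'' = κ²ψ with κ = √(2m(V₀ − E))/ℏ.
κ = √(2 × 0.5 × 4.959) = 2.227. The penetration depth is δ = 1/κ = 0.449.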